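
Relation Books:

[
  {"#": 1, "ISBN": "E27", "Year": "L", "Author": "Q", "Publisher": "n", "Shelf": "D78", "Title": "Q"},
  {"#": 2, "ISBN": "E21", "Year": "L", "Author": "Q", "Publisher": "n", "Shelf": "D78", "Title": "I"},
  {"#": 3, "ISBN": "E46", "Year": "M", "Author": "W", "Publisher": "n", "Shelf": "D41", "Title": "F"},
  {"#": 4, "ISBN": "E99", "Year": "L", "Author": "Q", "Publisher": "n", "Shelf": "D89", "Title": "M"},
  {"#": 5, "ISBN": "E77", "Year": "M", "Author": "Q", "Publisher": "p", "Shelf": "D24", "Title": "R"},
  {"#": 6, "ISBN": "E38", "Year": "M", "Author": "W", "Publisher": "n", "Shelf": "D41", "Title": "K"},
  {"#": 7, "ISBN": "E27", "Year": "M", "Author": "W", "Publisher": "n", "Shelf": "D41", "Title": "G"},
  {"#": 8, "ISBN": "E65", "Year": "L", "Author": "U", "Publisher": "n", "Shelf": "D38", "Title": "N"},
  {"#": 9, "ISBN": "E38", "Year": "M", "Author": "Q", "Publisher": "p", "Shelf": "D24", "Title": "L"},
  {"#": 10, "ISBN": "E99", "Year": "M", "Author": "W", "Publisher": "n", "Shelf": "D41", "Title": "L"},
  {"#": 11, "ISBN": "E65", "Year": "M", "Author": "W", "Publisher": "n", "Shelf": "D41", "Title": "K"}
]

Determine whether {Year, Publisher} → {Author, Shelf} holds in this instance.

No

(Year=L, Publisher=n): rows 1, 2, 4, 8 → {Author,Shelf} takes values {(Q, D78), (Q, D89), (U, D38)} — violation
(Year=M, Publisher=n): rows 3, 6, 7, 10, 11 → {Author,Shelf} = (W, D41), (W, D41), (W, D41), (W, D41), (W, D41) ✓
(Year=M, Publisher=p): rows 5, 9 → {Author,Shelf} = (Q, D24), (Q, D24) ✓
Two rows agree on {Year, Publisher} but differ on {Author, Shelf}, so {Year, Publisher} → {Author, Shelf} does not hold.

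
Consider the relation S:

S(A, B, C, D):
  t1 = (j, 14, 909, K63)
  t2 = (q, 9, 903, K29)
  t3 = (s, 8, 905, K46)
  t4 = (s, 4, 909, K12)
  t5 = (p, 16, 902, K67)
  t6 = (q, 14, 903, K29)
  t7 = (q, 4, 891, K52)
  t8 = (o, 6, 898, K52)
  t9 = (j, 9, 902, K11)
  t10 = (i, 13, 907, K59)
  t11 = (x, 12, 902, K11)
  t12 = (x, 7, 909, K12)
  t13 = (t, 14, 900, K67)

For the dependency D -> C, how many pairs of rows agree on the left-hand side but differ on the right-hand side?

D=K29: all 2 rows agree on C — 0 pairs.
D=K12: all 2 rows agree on C — 0 pairs.
D=K67: violating pairs (5,13) — 1 pair.
D=K52: violating pairs (7,8) — 1 pair.
D=K11: all 2 rows agree on C — 0 pairs.

2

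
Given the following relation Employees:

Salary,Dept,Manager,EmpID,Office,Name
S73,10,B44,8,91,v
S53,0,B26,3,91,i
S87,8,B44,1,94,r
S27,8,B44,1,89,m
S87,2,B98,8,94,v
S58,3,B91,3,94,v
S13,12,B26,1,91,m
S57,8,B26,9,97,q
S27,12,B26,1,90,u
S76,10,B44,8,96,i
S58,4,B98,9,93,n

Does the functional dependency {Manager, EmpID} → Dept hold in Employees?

(Manager=B44, EmpID=8): 2 rows → Dept = 10, 10 ✓
(Manager=B26, EmpID=3): 1 row → Dept = 0 ✓
(Manager=B44, EmpID=1): 2 rows → Dept = 8, 8 ✓
(Manager=B98, EmpID=8): 1 row → Dept = 2 ✓
(Manager=B91, EmpID=3): 1 row → Dept = 3 ✓
(Manager=B26, EmpID=1): 2 rows → Dept = 12, 12 ✓
(Manager=B26, EmpID=9): 1 row → Dept = 8 ✓
(Manager=B98, EmpID=9): 1 row → Dept = 4 ✓
Every {Manager, EmpID} value is associated with a single Dept value, so {Manager, EmpID} → Dept holds.

Yes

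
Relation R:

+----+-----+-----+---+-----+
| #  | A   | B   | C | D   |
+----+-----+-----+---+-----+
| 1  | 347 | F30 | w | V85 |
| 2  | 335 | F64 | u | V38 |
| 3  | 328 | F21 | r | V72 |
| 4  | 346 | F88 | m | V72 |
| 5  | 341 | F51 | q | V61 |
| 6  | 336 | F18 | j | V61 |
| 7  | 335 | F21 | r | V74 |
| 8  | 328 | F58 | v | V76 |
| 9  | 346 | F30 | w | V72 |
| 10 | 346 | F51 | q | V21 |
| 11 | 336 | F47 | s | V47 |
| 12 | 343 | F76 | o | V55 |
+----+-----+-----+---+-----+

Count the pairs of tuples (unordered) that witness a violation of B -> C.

B=F30: all 2 rows agree on C — 0 pairs.
B=F21: all 2 rows agree on C — 0 pairs.
B=F51: all 2 rows agree on C — 0 pairs.

0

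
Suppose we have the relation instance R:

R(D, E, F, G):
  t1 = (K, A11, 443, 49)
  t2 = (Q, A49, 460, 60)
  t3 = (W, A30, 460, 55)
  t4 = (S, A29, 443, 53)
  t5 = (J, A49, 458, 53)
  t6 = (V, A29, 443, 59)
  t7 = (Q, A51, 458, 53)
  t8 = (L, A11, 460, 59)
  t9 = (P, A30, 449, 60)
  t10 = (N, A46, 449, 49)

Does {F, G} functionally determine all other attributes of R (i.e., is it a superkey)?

No

Rows 5 and 7 have the same {F, G} value (F=458, G=53) but are distinct tuples, so {F, G} does not determine every attribute — not a superkey.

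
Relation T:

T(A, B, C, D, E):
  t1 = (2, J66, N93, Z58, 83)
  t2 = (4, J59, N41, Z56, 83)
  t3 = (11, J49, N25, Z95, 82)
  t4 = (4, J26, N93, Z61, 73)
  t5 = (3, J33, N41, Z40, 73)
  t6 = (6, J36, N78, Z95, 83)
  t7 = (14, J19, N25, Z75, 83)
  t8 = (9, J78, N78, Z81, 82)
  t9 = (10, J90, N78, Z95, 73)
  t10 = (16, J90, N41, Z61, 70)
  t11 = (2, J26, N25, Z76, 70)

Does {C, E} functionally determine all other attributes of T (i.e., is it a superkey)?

Yes

All 11 rows have distinct {C, E} values, so {C, E} → (all attributes) holds and {C, E} is a superkey.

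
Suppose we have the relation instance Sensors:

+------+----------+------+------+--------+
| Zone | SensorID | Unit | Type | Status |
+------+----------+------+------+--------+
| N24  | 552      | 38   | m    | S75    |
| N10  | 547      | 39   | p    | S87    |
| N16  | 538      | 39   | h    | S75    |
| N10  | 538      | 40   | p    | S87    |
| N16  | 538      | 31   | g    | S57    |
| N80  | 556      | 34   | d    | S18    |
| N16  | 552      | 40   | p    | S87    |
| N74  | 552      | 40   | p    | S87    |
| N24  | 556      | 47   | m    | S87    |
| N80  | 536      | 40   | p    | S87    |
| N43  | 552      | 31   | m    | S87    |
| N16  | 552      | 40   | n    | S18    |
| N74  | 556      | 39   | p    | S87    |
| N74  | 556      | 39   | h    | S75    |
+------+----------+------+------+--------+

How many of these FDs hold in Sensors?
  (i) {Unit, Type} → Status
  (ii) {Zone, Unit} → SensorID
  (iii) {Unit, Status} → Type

(i) {Unit, Type} → Status: every LHS value maps to a single RHS value — holds.
(ii) {Zone, Unit} → SensorID: every LHS value maps to a single RHS value — holds.
(iii) {Unit, Status} → Type: every LHS value maps to a single RHS value — holds.
3 of the 3 dependencies hold.

3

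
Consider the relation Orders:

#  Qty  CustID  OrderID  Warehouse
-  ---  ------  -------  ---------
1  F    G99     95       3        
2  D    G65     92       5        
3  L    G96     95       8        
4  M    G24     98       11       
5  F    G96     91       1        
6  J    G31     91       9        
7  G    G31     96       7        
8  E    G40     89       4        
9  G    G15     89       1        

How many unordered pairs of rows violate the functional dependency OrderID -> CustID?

OrderID=95: violating pairs (1,3) — 1 pair.
OrderID=91: violating pairs (5,6) — 1 pair.
OrderID=89: violating pairs (8,9) — 1 pair.

3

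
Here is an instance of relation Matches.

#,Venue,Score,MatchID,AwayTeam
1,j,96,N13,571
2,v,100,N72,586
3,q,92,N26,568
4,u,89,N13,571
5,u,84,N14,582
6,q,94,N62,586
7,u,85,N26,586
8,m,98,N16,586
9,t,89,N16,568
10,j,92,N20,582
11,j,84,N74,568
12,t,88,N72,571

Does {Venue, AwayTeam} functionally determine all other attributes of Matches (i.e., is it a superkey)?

Yes

All 12 rows have distinct {Venue, AwayTeam} values, so {Venue, AwayTeam} → (all attributes) holds and {Venue, AwayTeam} is a superkey.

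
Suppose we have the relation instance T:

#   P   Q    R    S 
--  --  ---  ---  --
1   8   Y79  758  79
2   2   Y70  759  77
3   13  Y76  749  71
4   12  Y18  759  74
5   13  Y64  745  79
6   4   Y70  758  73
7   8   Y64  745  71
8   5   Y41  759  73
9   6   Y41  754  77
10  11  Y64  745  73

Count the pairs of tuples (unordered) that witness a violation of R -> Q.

4

R=758: violating pairs (1,6) — 1 pair.
R=759: violating pairs (2,4), (2,8), (4,8) — 3 pairs.
R=745: all 3 rows agree on Q — 0 pairs.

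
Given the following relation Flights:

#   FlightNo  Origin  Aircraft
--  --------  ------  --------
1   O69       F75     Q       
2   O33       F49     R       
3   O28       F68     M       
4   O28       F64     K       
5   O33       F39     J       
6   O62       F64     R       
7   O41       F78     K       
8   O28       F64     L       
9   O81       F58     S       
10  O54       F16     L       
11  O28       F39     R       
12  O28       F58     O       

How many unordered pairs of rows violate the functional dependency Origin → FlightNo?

Origin=F64: violating pairs (4,6), (6,8) — 2 pairs.
Origin=F39: violating pairs (5,11) — 1 pair.
Origin=F58: violating pairs (9,12) — 1 pair.

4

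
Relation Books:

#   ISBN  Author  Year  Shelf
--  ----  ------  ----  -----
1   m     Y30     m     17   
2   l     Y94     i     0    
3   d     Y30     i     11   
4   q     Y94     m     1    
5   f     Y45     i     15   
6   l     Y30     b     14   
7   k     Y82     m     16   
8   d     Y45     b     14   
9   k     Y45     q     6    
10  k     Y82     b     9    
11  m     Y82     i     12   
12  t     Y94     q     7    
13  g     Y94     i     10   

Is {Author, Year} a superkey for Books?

Rows 2 and 13 have the same {Author, Year} value (Author=Y94, Year=i) but are distinct tuples, so {Author, Year} does not determine every attribute — not a superkey.

No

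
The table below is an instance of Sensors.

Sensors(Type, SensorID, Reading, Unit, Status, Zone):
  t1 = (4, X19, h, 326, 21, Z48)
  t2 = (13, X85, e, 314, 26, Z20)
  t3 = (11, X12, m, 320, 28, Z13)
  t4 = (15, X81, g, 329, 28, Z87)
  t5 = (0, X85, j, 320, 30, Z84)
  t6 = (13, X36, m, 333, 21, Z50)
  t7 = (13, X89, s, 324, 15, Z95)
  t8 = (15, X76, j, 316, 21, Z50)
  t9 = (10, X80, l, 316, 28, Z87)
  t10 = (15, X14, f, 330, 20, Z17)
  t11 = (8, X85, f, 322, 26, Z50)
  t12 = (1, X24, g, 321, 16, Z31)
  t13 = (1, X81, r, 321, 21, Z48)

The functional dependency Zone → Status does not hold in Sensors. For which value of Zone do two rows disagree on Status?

Zone=Z48: rows 1, 13 → Status = 21, 21 ✓
Zone=Z20: row 2 → Status = 26 ✓
Zone=Z13: row 3 → Status = 28 ✓
Zone=Z87: rows 4, 9 → Status = 28, 28 ✓
Zone=Z84: row 5 → Status = 30 ✓
Zone=Z50: rows 6, 8, 11 → Status takes values {21, 26} — violation
Zone=Z95: row 7 → Status = 15 ✓
Zone=Z17: row 10 → Status = 20 ✓
Zone=Z31: row 12 → Status = 16 ✓
The only Zone value with inconsistent Status is Zone=Z50.

Z50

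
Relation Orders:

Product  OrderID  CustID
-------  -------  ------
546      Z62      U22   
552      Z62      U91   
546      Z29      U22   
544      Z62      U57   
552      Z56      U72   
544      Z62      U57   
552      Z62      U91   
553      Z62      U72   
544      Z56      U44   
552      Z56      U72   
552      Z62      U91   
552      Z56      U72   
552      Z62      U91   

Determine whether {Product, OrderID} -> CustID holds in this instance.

Yes

(Product=546, OrderID=Z62): 1 row → CustID = U22 ✓
(Product=552, OrderID=Z62): 4 rows → CustID = U91, U91, U91, U91 ✓
(Product=546, OrderID=Z29): 1 row → CustID = U22 ✓
(Product=544, OrderID=Z62): 2 rows → CustID = U57, U57 ✓
(Product=552, OrderID=Z56): 3 rows → CustID = U72, U72, U72 ✓
(Product=553, OrderID=Z62): 1 row → CustID = U72 ✓
(Product=544, OrderID=Z56): 1 row → CustID = U44 ✓
Every {Product, OrderID} value is associated with a single CustID value, so {Product, OrderID} -> CustID holds.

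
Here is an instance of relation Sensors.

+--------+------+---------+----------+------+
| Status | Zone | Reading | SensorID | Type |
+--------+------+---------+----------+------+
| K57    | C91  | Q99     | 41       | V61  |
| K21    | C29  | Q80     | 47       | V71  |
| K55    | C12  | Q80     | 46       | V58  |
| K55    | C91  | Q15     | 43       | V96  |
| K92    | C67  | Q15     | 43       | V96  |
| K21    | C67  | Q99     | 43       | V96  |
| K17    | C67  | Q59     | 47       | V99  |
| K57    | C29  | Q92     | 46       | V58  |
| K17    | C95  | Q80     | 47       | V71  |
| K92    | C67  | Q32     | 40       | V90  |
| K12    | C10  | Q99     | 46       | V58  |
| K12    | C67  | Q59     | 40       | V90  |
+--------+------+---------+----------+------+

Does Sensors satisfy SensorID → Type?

No

SensorID=41: 1 row → Type = V61 ✓
SensorID=47: 3 rows → Type takes values {V71, V99} — violation
SensorID=46: 3 rows → Type = V58, V58, V58 ✓
SensorID=43: 3 rows → Type = V96, V96, V96 ✓
SensorID=40: 2 rows → Type = V90, V90 ✓
Two rows agree on SensorID but differ on Type, so SensorID → Type does not hold.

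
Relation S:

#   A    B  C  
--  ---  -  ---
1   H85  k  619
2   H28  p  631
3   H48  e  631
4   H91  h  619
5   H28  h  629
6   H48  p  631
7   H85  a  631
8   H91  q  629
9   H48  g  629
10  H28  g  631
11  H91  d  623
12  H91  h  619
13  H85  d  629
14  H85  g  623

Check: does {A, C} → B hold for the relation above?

No

(A=H85, C=619): row 1 → B = k ✓
(A=H28, C=631): rows 2, 10 → B takes values {p, g} — violation
(A=H48, C=631): rows 3, 6 → B takes values {e, p} — violation
(A=H91, C=619): rows 4, 12 → B = h, h ✓
(A=H28, C=629): row 5 → B = h ✓
(A=H85, C=631): row 7 → B = a ✓
(A=H91, C=629): row 8 → B = q ✓
(A=H48, C=629): row 9 → B = g ✓
(A=H91, C=623): row 11 → B = d ✓
(A=H85, C=629): row 13 → B = d ✓
(A=H85, C=623): row 14 → B = g ✓
Two rows agree on {A, C} but differ on B, so {A, C} → B does not hold.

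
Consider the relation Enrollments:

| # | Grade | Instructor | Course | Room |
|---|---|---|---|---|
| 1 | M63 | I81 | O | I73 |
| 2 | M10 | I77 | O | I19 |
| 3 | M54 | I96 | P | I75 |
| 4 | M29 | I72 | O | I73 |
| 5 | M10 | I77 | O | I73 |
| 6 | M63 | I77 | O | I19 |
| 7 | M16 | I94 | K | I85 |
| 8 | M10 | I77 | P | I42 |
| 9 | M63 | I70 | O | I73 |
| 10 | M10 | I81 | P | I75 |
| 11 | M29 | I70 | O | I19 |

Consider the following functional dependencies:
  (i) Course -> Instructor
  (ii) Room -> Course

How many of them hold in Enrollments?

1

(i) Course -> Instructor: Course=O: rows 1, 2, 4, 5, 6, 9, 11 → Instructor takes values {I81, I77, I72, I70} — violation; Course=P: rows 3, 8, 10 → Instructor takes values {I96, I77, I81} — violation — fails.
(ii) Room -> Course: every LHS value maps to a single RHS value — holds.
1 of the 2 dependencies holds.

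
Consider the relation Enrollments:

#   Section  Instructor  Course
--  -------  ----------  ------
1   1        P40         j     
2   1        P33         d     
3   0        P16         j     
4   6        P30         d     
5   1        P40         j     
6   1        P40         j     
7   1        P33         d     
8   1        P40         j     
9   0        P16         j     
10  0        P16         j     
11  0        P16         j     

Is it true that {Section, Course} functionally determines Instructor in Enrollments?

Yes

(Section=1, Course=j): rows 1, 5, 6, 8 → Instructor = P40, P40, P40, P40 ✓
(Section=1, Course=d): rows 2, 7 → Instructor = P33, P33 ✓
(Section=0, Course=j): rows 3, 9, 10, 11 → Instructor = P16, P16, P16, P16 ✓
(Section=6, Course=d): row 4 → Instructor = P30 ✓
Every {Section, Course} value is associated with a single Instructor value, so {Section, Course} -> Instructor holds.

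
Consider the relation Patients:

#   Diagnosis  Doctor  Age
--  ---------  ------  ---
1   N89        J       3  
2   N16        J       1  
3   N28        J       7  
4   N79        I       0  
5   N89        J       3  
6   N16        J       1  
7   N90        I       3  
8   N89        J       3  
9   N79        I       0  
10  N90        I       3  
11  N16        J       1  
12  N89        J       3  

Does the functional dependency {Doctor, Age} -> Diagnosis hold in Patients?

(Doctor=J, Age=3): rows 1, 5, 8, 12 → Diagnosis = N89, N89, N89, N89 ✓
(Doctor=J, Age=1): rows 2, 6, 11 → Diagnosis = N16, N16, N16 ✓
(Doctor=J, Age=7): row 3 → Diagnosis = N28 ✓
(Doctor=I, Age=0): rows 4, 9 → Diagnosis = N79, N79 ✓
(Doctor=I, Age=3): rows 7, 10 → Diagnosis = N90, N90 ✓
Every {Doctor, Age} value is associated with a single Diagnosis value, so {Doctor, Age} -> Diagnosis holds.

Yes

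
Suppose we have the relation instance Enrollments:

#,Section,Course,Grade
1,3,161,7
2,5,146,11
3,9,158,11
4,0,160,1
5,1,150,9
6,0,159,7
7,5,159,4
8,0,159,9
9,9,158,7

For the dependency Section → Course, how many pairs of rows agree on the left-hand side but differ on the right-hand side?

3

Section=5: violating pairs (2,7) — 1 pair.
Section=9: all 2 rows agree on Course — 0 pairs.
Section=0: violating pairs (4,6), (4,8) — 2 pairs.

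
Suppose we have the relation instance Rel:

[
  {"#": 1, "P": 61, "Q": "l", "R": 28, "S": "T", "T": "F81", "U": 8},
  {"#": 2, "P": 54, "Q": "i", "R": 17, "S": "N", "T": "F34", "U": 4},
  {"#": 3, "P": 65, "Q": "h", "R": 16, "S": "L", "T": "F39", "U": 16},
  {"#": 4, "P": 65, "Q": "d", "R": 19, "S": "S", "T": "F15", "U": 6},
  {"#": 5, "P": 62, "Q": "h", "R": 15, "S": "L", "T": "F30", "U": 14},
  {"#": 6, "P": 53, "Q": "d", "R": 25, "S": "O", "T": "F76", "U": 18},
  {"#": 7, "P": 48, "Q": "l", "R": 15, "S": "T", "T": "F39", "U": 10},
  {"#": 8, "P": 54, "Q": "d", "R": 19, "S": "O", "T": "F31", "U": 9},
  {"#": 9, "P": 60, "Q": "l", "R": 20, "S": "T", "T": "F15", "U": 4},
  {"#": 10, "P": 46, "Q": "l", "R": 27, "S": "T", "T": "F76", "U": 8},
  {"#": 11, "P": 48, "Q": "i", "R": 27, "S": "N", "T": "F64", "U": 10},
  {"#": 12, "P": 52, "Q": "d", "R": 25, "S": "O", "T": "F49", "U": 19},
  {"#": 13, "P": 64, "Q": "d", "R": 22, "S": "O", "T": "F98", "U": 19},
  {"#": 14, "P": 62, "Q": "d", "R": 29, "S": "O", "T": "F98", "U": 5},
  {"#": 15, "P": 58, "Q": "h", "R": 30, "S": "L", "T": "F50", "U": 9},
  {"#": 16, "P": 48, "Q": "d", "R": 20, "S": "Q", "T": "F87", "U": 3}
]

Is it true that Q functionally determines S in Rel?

No

Q=l: rows 1, 7, 9, 10 → S = T, T, T, T ✓
Q=i: rows 2, 11 → S = N, N ✓
Q=h: rows 3, 5, 15 → S = L, L, L ✓
Q=d: rows 4, 6, 8, 12, 13, 14, 16 → S takes values {S, O, Q} — violation
Two rows agree on Q but differ on S, so Q -> S does not hold.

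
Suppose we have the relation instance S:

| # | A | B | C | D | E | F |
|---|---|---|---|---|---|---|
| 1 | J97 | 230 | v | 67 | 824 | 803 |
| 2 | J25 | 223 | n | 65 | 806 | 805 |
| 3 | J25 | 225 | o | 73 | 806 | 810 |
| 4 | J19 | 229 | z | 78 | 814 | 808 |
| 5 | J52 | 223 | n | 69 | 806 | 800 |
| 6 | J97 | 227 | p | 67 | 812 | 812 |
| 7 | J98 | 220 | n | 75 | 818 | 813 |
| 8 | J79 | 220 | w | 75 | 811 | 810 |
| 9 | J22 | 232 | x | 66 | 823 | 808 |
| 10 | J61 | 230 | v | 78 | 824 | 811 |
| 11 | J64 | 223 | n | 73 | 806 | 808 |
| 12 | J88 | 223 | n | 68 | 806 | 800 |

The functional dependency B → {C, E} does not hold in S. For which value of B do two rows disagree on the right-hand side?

220

B=230: rows 1, 10 → {C,E} = (v, 824), (v, 824) ✓
B=223: rows 2, 5, 11, 12 → {C,E} = (n, 806), (n, 806), (n, 806), (n, 806) ✓
B=225: row 3 → {C,E} = (o, 806) ✓
B=229: row 4 → {C,E} = (z, 814) ✓
B=227: row 6 → {C,E} = (p, 812) ✓
B=220: rows 7, 8 → {C,E} takes values {(n, 818), (w, 811)} — violation
B=232: row 9 → {C,E} = (x, 823) ✓
The only B value with inconsistent RHS is B=220.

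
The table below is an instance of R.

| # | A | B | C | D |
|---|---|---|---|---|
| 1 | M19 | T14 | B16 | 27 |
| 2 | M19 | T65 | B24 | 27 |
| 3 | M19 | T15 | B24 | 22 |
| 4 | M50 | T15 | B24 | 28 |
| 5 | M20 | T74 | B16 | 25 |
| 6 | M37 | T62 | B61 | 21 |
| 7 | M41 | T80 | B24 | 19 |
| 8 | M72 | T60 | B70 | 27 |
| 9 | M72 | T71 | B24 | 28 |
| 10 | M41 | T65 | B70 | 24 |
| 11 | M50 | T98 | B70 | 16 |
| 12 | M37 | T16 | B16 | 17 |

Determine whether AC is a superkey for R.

Rows 2 and 3 have the same AC value (A=M19, C=B24) but are distinct tuples, so AC does not determine every attribute — not a superkey.

No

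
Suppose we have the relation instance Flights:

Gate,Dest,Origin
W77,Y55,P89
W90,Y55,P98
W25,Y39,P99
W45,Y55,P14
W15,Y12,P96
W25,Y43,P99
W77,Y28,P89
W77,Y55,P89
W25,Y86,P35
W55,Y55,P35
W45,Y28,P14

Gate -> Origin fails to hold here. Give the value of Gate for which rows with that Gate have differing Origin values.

W25

Gate=W77: 3 rows → Origin = P89, P89, P89 ✓
Gate=W90: 1 row → Origin = P98 ✓
Gate=W25: 3 rows → Origin takes values {P99, P35} — violation
Gate=W45: 2 rows → Origin = P14, P14 ✓
Gate=W15: 1 row → Origin = P96 ✓
Gate=W55: 1 row → Origin = P35 ✓
The only Gate value with inconsistent Origin is Gate=W25.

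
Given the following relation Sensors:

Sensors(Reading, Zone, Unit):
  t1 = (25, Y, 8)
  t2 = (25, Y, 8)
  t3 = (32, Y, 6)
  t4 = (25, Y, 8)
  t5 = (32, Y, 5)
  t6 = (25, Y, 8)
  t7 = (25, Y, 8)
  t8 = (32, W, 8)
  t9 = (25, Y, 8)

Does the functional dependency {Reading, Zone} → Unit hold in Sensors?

(Reading=25, Zone=Y): rows 1, 2, 4, 6, 7, 9 → Unit = 8, 8, 8, 8, 8, 8 ✓
(Reading=32, Zone=Y): rows 3, 5 → Unit takes values {6, 5} — violation
(Reading=32, Zone=W): row 8 → Unit = 8 ✓
Two rows agree on {Reading, Zone} but differ on Unit, so {Reading, Zone} → Unit does not hold.

No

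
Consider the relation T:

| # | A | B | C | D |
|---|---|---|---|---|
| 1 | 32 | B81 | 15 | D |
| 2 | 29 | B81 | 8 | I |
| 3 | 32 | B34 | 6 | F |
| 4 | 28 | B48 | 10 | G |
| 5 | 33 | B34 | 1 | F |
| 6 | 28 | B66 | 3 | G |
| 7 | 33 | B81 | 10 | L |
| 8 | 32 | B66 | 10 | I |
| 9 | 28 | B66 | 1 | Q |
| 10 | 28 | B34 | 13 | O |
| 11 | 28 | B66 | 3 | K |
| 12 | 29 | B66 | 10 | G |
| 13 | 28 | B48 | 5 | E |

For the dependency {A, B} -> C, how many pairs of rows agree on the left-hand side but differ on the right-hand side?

3

(A=28, B=B48): violating pairs (4,13) — 1 pair.
(A=28, B=B66): violating pairs (6,9), (9,11) — 2 pairs.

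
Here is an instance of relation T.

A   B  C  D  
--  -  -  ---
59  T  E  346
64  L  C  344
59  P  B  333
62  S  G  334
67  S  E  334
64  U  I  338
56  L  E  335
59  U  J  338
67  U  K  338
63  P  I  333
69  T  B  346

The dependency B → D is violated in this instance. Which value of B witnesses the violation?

B=T: 2 rows → D = 346, 346 ✓
B=L: 2 rows → D takes values {344, 335} — violation
B=P: 2 rows → D = 333, 333 ✓
B=S: 2 rows → D = 334, 334 ✓
B=U: 3 rows → D = 338, 338, 338 ✓
The only B value with inconsistent D is B=L.

L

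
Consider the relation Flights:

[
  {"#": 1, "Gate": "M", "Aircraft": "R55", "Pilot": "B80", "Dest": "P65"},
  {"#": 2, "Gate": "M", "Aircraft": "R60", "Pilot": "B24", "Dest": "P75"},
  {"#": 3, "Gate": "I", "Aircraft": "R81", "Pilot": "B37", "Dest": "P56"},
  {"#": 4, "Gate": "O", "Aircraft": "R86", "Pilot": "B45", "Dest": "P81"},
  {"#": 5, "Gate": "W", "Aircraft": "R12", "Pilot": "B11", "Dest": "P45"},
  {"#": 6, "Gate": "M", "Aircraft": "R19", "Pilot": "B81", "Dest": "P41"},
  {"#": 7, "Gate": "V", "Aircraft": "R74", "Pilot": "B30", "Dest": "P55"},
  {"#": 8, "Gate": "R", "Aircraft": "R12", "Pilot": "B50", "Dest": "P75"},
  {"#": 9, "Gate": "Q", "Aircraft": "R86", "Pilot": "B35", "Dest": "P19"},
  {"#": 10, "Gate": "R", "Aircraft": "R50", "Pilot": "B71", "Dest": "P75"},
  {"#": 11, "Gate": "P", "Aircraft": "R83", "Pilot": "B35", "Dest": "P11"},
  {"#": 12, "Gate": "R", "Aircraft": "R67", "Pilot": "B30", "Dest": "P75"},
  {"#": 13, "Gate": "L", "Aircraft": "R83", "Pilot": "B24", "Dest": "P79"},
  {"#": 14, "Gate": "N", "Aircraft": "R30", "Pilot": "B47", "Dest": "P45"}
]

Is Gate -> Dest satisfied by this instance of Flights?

Gate=M: rows 1, 2, 6 → Dest takes values {P65, P75, P41} — violation
Gate=I: row 3 → Dest = P56 ✓
Gate=O: row 4 → Dest = P81 ✓
Gate=W: row 5 → Dest = P45 ✓
Gate=V: row 7 → Dest = P55 ✓
Gate=R: rows 8, 10, 12 → Dest = P75, P75, P75 ✓
Gate=Q: row 9 → Dest = P19 ✓
Gate=P: row 11 → Dest = P11 ✓
Gate=L: row 13 → Dest = P79 ✓
Gate=N: row 14 → Dest = P45 ✓
Two rows agree on Gate but differ on Dest, so Gate -> Dest does not hold.

No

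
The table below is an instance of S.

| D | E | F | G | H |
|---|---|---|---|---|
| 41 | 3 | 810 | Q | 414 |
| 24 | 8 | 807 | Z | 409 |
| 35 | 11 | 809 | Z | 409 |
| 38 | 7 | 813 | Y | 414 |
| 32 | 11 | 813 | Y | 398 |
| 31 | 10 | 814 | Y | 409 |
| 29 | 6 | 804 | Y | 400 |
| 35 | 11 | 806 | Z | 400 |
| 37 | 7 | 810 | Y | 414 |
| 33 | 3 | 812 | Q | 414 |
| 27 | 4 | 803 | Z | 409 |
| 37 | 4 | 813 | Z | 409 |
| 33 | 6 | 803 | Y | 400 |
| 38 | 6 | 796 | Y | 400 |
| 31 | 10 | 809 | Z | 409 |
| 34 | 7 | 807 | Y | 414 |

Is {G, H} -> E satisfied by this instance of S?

No

(G=Q, H=414): 2 rows → E = 3, 3 ✓
(G=Z, H=409): 5 rows → E takes values {8, 11, 4, 10} — violation
(G=Y, H=414): 3 rows → E = 7, 7, 7 ✓
(G=Y, H=398): 1 row → E = 11 ✓
(G=Y, H=409): 1 row → E = 10 ✓
(G=Y, H=400): 3 rows → E = 6, 6, 6 ✓
(G=Z, H=400): 1 row → E = 11 ✓
Two rows agree on {G, H} but differ on E, so {G, H} -> E does not hold.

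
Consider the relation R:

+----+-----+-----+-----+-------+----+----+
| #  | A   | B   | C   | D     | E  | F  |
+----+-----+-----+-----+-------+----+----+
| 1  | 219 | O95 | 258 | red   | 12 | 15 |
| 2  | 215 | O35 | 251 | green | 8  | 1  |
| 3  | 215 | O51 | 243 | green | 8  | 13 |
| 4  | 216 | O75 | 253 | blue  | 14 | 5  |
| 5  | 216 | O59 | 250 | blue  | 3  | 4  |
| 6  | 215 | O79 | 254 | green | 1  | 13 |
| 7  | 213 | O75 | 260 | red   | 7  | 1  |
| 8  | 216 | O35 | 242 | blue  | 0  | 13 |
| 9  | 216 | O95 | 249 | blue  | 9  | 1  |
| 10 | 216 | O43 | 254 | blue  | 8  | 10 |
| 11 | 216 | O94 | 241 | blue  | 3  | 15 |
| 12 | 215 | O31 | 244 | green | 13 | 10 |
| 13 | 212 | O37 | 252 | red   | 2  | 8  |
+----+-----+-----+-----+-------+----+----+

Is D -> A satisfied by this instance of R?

No

D=red: rows 1, 7, 13 → A takes values {219, 213, 212} — violation
D=green: rows 2, 3, 6, 12 → A = 215, 215, 215, 215 ✓
D=blue: rows 4, 5, 8, 9, 10, 11 → A = 216, 216, 216, 216, 216, 216 ✓
Two rows agree on D but differ on A, so D -> A does not hold.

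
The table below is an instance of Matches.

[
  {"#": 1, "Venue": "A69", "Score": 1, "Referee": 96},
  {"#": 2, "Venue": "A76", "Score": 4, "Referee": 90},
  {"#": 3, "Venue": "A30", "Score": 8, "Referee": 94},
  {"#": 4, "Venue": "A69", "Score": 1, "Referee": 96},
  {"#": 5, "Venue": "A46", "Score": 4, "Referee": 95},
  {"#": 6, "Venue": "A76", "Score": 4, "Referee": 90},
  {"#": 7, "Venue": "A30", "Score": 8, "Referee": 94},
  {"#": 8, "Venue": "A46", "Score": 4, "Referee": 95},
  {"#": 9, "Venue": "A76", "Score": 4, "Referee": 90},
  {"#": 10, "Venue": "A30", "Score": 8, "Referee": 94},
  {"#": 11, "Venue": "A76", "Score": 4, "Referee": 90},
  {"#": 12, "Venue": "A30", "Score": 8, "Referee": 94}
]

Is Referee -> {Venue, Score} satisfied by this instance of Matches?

Yes

Referee=96: rows 1, 4 → {Venue,Score} = (A69, 1), (A69, 1) ✓
Referee=90: rows 2, 6, 9, 11 → {Venue,Score} = (A76, 4), (A76, 4), (A76, 4), (A76, 4) ✓
Referee=94: rows 3, 7, 10, 12 → {Venue,Score} = (A30, 8), (A30, 8), (A30, 8), (A30, 8) ✓
Referee=95: rows 5, 8 → {Venue,Score} = (A46, 4), (A46, 4) ✓
Every Referee value is associated with a single {Venue, Score} value, so Referee -> {Venue, Score} holds.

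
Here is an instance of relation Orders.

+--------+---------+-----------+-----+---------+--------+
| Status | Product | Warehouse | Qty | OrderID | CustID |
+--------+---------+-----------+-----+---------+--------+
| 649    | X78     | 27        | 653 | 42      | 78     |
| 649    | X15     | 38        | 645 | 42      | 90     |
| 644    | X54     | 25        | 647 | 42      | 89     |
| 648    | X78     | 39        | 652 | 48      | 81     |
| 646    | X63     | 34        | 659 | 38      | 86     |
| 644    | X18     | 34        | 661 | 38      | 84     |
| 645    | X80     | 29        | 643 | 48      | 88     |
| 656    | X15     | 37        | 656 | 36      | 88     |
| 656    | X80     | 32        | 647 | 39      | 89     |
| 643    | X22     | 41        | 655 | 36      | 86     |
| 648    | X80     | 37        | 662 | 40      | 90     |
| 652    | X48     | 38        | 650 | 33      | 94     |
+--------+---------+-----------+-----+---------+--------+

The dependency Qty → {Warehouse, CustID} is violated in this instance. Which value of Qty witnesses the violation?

Qty=653: 1 row → {Warehouse,CustID} = (27, 78) ✓
Qty=645: 1 row → {Warehouse,CustID} = (38, 90) ✓
Qty=647: 2 rows → {Warehouse,CustID} takes values {(25, 89), (32, 89)} — violation
Qty=652: 1 row → {Warehouse,CustID} = (39, 81) ✓
Qty=659: 1 row → {Warehouse,CustID} = (34, 86) ✓
Qty=661: 1 row → {Warehouse,CustID} = (34, 84) ✓
Qty=643: 1 row → {Warehouse,CustID} = (29, 88) ✓
Qty=656: 1 row → {Warehouse,CustID} = (37, 88) ✓
Qty=655: 1 row → {Warehouse,CustID} = (41, 86) ✓
Qty=662: 1 row → {Warehouse,CustID} = (37, 90) ✓
Qty=650: 1 row → {Warehouse,CustID} = (38, 94) ✓
The only Qty value with inconsistent RHS is Qty=647.

647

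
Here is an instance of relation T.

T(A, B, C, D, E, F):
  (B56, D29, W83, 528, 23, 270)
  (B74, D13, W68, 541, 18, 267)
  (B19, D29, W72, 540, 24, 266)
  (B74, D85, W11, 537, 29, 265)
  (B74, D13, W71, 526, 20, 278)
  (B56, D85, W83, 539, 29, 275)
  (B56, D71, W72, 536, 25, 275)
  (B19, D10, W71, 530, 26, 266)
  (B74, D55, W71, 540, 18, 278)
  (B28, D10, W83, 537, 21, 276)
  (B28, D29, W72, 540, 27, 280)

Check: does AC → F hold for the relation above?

No

(A=B56, C=W83): 2 rows → F takes values {270, 275} — violation
(A=B74, C=W68): 1 row → F = 267 ✓
(A=B19, C=W72): 1 row → F = 266 ✓
(A=B74, C=W11): 1 row → F = 265 ✓
(A=B74, C=W71): 2 rows → F = 278, 278 ✓
(A=B56, C=W72): 1 row → F = 275 ✓
(A=B19, C=W71): 1 row → F = 266 ✓
(A=B28, C=W83): 1 row → F = 276 ✓
(A=B28, C=W72): 1 row → F = 280 ✓
Two rows agree on AC but differ on F, so AC → F does not hold.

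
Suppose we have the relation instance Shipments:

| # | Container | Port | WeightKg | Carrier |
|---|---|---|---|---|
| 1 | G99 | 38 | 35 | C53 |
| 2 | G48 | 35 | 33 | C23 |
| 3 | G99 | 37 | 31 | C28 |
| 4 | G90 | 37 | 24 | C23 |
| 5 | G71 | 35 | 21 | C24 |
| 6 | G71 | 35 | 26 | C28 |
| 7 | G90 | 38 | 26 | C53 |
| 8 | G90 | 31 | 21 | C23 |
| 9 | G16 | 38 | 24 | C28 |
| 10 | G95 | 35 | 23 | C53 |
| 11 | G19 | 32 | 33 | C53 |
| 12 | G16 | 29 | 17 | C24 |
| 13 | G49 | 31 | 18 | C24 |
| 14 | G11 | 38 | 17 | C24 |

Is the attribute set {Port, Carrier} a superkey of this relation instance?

No

Rows 1 and 7 have the same {Port, Carrier} value (Port=38, Carrier=C53) but are distinct tuples, so {Port, Carrier} does not determine every attribute — not a superkey.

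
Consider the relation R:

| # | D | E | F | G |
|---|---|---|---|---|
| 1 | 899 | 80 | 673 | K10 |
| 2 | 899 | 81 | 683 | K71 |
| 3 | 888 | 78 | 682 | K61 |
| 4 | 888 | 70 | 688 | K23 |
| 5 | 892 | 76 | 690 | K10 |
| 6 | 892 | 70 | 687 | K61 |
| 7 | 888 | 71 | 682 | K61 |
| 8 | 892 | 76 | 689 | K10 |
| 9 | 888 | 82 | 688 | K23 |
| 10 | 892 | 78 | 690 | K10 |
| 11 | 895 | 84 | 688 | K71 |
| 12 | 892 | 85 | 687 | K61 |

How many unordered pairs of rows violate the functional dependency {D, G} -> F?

(D=888, G=K61): all 2 rows agree on F — 0 pairs.
(D=888, G=K23): all 2 rows agree on F — 0 pairs.
(D=892, G=K10): violating pairs (5,8), (8,10) — 2 pairs.
(D=892, G=K61): all 2 rows agree on F — 0 pairs.

2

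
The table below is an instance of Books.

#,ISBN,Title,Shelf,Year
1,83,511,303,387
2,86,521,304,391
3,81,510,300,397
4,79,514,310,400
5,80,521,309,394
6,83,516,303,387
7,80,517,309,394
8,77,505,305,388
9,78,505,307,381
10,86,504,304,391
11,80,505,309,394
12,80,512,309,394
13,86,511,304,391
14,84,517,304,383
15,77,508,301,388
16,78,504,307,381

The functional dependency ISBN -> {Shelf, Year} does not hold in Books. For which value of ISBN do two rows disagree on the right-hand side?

77

ISBN=83: rows 1, 6 → {Shelf,Year} = (303, 387), (303, 387) ✓
ISBN=86: rows 2, 10, 13 → {Shelf,Year} = (304, 391), (304, 391), (304, 391) ✓
ISBN=81: row 3 → {Shelf,Year} = (300, 397) ✓
ISBN=79: row 4 → {Shelf,Year} = (310, 400) ✓
ISBN=80: rows 5, 7, 11, 12 → {Shelf,Year} = (309, 394), (309, 394), (309, 394), (309, 394) ✓
ISBN=77: rows 8, 15 → {Shelf,Year} takes values {(305, 388), (301, 388)} — violation
ISBN=78: rows 9, 16 → {Shelf,Year} = (307, 381), (307, 381) ✓
ISBN=84: row 14 → {Shelf,Year} = (304, 383) ✓
The only ISBN value with inconsistent RHS is ISBN=77.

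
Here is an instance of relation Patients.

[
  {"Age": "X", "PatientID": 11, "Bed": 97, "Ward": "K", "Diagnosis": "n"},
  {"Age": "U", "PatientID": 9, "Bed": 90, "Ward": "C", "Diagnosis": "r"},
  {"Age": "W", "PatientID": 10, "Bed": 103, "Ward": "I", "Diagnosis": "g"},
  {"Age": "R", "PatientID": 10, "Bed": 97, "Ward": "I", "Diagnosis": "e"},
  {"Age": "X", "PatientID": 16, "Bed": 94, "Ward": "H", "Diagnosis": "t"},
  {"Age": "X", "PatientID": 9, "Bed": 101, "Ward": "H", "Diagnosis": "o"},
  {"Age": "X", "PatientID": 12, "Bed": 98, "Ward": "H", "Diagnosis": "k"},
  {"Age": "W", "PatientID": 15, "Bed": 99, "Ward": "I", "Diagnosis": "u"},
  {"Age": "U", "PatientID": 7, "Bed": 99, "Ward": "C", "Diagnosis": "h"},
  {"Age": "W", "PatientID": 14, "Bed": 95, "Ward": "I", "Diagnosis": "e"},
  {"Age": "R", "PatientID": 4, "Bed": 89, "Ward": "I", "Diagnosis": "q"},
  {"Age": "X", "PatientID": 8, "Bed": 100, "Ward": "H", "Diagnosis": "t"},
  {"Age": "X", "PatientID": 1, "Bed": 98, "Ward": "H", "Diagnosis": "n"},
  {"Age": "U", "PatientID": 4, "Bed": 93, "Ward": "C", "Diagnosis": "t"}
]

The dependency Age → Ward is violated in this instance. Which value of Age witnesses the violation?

X

Age=X: 6 rows → Ward takes values {K, H} — violation
Age=U: 3 rows → Ward = C, C, C ✓
Age=W: 3 rows → Ward = I, I, I ✓
Age=R: 2 rows → Ward = I, I ✓
The only Age value with inconsistent Ward is Age=X.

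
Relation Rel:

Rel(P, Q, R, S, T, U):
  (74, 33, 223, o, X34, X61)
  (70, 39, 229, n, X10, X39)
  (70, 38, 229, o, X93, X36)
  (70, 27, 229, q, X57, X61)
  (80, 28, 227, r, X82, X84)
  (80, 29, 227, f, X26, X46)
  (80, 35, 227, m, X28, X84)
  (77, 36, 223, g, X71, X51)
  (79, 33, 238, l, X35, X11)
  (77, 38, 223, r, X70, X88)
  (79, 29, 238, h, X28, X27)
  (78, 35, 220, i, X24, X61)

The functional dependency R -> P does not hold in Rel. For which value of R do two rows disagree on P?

R=223: 3 rows → P takes values {74, 77} — violation
R=229: 3 rows → P = 70, 70, 70 ✓
R=227: 3 rows → P = 80, 80, 80 ✓
R=238: 2 rows → P = 79, 79 ✓
R=220: 1 row → P = 78 ✓
The only R value with inconsistent P is R=223.

223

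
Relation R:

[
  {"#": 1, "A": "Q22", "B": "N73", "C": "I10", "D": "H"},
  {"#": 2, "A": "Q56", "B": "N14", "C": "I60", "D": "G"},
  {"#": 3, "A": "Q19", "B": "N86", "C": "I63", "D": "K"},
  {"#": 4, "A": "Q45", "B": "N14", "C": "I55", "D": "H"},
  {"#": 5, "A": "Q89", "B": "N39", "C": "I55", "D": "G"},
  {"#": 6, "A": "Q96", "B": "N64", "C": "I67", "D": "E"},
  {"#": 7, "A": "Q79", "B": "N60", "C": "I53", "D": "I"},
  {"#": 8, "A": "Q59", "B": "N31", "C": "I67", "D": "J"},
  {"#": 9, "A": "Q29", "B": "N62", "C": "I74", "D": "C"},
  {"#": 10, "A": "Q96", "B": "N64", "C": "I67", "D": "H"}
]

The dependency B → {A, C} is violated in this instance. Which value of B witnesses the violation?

N14

B=N73: row 1 → {A,C} = (Q22, I10) ✓
B=N14: rows 2, 4 → {A,C} takes values {(Q56, I60), (Q45, I55)} — violation
B=N86: row 3 → {A,C} = (Q19, I63) ✓
B=N39: row 5 → {A,C} = (Q89, I55) ✓
B=N64: rows 6, 10 → {A,C} = (Q96, I67), (Q96, I67) ✓
B=N60: row 7 → {A,C} = (Q79, I53) ✓
B=N31: row 8 → {A,C} = (Q59, I67) ✓
B=N62: row 9 → {A,C} = (Q29, I74) ✓
The only B value with inconsistent RHS is B=N14.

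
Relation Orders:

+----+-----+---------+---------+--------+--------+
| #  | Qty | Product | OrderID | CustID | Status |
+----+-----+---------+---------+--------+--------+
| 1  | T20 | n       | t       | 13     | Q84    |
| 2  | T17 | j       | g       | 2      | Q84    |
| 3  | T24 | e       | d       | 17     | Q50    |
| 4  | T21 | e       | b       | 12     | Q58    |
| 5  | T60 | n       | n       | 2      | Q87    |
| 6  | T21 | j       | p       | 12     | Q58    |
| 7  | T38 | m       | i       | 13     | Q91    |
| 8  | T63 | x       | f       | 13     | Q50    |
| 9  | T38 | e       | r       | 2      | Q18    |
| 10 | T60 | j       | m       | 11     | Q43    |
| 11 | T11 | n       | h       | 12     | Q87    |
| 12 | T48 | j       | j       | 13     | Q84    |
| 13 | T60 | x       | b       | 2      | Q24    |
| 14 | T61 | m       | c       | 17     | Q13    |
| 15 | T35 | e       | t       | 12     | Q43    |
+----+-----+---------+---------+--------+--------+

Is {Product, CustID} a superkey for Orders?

Rows 4 and 15 have the same {Product, CustID} value (Product=e, CustID=12) but are distinct tuples, so {Product, CustID} does not determine every attribute — not a superkey.

No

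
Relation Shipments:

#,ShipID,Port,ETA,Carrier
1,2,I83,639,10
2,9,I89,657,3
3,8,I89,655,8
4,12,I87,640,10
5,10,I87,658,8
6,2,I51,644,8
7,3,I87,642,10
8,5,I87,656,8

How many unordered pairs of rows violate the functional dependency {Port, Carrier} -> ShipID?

2

(Port=I87, Carrier=10): violating pairs (4,7) — 1 pair.
(Port=I87, Carrier=8): violating pairs (5,8) — 1 pair.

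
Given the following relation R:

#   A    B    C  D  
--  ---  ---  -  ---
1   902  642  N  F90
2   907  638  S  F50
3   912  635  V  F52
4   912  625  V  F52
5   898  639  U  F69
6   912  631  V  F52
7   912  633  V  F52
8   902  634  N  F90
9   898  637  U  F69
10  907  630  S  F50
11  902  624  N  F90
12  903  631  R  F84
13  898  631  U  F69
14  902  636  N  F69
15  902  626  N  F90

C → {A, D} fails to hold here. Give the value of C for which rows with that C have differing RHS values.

N

C=N: rows 1, 8, 11, 14, 15 → {A,D} takes values {(902, F90), (902, F69)} — violation
C=S: rows 2, 10 → {A,D} = (907, F50), (907, F50) ✓
C=V: rows 3, 4, 6, 7 → {A,D} = (912, F52), (912, F52), (912, F52), (912, F52) ✓
C=U: rows 5, 9, 13 → {A,D} = (898, F69), (898, F69), (898, F69) ✓
C=R: row 12 → {A,D} = (903, F84) ✓
The only C value with inconsistent RHS is C=N.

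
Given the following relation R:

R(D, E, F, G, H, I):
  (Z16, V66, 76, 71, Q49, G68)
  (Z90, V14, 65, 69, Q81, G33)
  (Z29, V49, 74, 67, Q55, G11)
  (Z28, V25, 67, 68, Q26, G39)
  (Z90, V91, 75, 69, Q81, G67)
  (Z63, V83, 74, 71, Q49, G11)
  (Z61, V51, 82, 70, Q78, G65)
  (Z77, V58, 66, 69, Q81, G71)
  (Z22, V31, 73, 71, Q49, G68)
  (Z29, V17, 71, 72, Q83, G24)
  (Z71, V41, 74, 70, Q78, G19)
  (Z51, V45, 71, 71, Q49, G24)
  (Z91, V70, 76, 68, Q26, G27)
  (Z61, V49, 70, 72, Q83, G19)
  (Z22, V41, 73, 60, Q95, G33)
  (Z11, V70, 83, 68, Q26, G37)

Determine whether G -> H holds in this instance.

Yes

G=71: 4 rows → H = Q49, Q49, Q49, Q49 ✓
G=69: 3 rows → H = Q81, Q81, Q81 ✓
G=67: 1 row → H = Q55 ✓
G=68: 3 rows → H = Q26, Q26, Q26 ✓
G=70: 2 rows → H = Q78, Q78 ✓
G=72: 2 rows → H = Q83, Q83 ✓
G=60: 1 row → H = Q95 ✓
Every G value is associated with a single H value, so G -> H holds.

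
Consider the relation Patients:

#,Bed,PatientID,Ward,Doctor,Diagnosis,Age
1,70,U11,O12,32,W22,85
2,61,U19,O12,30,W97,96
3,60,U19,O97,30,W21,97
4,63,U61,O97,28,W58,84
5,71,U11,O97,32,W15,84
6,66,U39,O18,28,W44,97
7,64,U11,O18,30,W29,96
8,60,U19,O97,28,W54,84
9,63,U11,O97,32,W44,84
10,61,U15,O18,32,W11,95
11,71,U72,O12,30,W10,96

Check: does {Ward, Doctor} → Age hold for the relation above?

(Ward=O12, Doctor=32): row 1 → Age = 85 ✓
(Ward=O12, Doctor=30): rows 2, 11 → Age = 96, 96 ✓
(Ward=O97, Doctor=30): row 3 → Age = 97 ✓
(Ward=O97, Doctor=28): rows 4, 8 → Age = 84, 84 ✓
(Ward=O97, Doctor=32): rows 5, 9 → Age = 84, 84 ✓
(Ward=O18, Doctor=28): row 6 → Age = 97 ✓
(Ward=O18, Doctor=30): row 7 → Age = 96 ✓
(Ward=O18, Doctor=32): row 10 → Age = 95 ✓
Every {Ward, Doctor} value is associated with a single Age value, so {Ward, Doctor} → Age holds.

Yes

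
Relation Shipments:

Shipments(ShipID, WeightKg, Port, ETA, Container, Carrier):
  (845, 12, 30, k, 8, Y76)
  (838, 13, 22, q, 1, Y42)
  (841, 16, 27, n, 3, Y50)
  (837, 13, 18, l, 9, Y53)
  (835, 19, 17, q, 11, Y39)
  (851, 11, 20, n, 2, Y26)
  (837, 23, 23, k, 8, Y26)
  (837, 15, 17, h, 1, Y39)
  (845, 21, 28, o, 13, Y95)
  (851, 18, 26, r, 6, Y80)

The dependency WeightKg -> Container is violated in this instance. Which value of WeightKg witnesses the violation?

WeightKg=12: 1 row → Container = 8 ✓
WeightKg=13: 2 rows → Container takes values {1, 9} — violation
WeightKg=16: 1 row → Container = 3 ✓
WeightKg=19: 1 row → Container = 11 ✓
WeightKg=11: 1 row → Container = 2 ✓
WeightKg=23: 1 row → Container = 8 ✓
WeightKg=15: 1 row → Container = 1 ✓
WeightKg=21: 1 row → Container = 13 ✓
WeightKg=18: 1 row → Container = 6 ✓
The only WeightKg value with inconsistent Container is WeightKg=13.

13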